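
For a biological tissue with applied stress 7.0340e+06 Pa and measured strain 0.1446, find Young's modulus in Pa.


E = stress / strain
E = 7.0340e+06 / 0.1446
E = 4.8645e+07


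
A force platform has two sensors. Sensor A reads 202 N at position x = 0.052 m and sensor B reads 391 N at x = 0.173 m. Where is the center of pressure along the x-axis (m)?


COP_x = (F1*x1 + F2*x2) / (F1 + F2)
COP_x = (202*0.052 + 391*0.173) / (202 + 391)
Numerator = 78.1470
Denominator = 593
COP_x = 0.1318


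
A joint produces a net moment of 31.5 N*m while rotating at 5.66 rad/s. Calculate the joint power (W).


P = M * omega
P = 31.5 * 5.66
P = 178.2900


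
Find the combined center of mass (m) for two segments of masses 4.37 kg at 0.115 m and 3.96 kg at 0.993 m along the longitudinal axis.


COM = (m1*x1 + m2*x2) / (m1 + m2)
COM = (4.37*0.115 + 3.96*0.993) / (4.37 + 3.96)
Numerator = 4.4348
Denominator = 8.3300
COM = 0.5324


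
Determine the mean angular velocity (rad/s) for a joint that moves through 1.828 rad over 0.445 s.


omega = delta_theta / delta_t
omega = 1.828 / 0.445
omega = 4.1079


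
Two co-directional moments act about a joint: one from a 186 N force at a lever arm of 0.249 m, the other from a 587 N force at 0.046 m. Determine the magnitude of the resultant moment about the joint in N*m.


M = F1 * d1 + F2 * d2
M = 186 * 0.249 + 587 * 0.046
M = 46.3140 + 27.0020
M = 73.3160


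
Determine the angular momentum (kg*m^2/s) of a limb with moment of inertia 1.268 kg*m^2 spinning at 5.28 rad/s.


L = I * omega
L = 1.268 * 5.28
L = 6.6950


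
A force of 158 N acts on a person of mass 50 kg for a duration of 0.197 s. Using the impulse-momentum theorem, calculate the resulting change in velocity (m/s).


J = F * dt = 158 * 0.197 = 31.1260 N*s
delta_v = J / m
delta_v = 31.1260 / 50
delta_v = 0.6225


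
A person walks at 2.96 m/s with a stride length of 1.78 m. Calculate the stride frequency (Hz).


f = v / stride_length
f = 2.96 / 1.78
f = 1.6629


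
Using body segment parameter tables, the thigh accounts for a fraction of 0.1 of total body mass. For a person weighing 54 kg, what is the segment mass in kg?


m_segment = body_mass * fraction
m_segment = 54 * 0.1
m_segment = 5.4000


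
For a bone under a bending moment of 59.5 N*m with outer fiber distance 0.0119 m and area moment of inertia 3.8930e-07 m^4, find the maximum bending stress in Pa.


sigma = M * c / I
sigma = 59.5 * 0.0119 / 3.8930e-07
M * c = 0.7081
sigma = 1.8188e+06


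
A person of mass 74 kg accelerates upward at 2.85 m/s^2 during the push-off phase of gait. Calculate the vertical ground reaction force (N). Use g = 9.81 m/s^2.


GRF = m * (g + a)
GRF = 74 * (9.81 + 2.85)
GRF = 74 * 12.6600
GRF = 936.8400


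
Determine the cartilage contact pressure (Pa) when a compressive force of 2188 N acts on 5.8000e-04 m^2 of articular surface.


P = F / A
P = 2188 / 5.8000e-04
P = 3.7724e+06


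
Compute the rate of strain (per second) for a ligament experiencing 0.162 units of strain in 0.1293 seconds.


strain_rate = delta_strain / delta_t
strain_rate = 0.162 / 0.1293
strain_rate = 1.2529


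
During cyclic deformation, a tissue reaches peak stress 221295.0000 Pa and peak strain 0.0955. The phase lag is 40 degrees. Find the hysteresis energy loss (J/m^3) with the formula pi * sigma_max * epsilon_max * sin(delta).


E_loss = pi * sigma_max * epsilon_max * sin(delta)
delta = 40 deg = 0.6981 rad
sin(delta) = 0.6428
E_loss = pi * 221295.0000 * 0.0955 * 0.6428
E_loss = 42676.8486


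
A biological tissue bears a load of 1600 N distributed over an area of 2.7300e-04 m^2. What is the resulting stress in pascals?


stress = F / A
stress = 1600 / 2.7300e-04
stress = 5.8608e+06


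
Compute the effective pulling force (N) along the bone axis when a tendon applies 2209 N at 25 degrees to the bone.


F_eff = F_tendon * cos(theta)
theta = 25 deg = 0.4363 rad
cos(theta) = 0.9063
F_eff = 2209 * 0.9063
F_eff = 2002.0339


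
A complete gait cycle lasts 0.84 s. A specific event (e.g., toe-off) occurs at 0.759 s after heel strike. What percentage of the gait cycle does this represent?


pct = (event_time / cycle_time) * 100
pct = (0.759 / 0.84) * 100
ratio = 0.9036
pct = 90.3571


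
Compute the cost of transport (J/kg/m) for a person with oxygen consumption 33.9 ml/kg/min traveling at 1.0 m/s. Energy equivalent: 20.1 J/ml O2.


Power per kg = VO2 * 20.1 / 60
Power per kg = 33.9 * 20.1 / 60 = 11.3565 W/kg
Cost = power_per_kg / speed
Cost = 11.3565 / 1.0
Cost = 11.3565


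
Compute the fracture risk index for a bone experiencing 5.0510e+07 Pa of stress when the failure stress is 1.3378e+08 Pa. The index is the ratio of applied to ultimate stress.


FRI = applied / ultimate
FRI = 5.0510e+07 / 1.3378e+08
FRI = 0.3776


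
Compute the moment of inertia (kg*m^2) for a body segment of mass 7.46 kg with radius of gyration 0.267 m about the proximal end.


I = m * k^2
I = 7.46 * 0.267^2
k^2 = 0.0713
I = 0.5318


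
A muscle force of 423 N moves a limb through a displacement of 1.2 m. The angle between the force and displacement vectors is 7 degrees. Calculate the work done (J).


W = F * d * cos(theta)
theta = 7 deg = 0.1222 rad
cos(theta) = 0.9925
W = 423 * 1.2 * 0.9925
W = 503.8164


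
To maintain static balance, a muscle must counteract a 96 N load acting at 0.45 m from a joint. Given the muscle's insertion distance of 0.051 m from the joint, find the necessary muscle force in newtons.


F_muscle = W * d_load / d_muscle
F_muscle = 96 * 0.45 / 0.051
Numerator = 43.2000
F_muscle = 847.0588


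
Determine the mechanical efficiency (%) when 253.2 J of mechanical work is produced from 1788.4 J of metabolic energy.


eta = (W_mech / E_meta) * 100
eta = (253.2 / 1788.4) * 100
ratio = 0.1416
eta = 14.1579


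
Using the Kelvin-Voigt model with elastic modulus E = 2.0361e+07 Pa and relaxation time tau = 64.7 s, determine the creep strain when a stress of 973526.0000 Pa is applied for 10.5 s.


epsilon(t) = (sigma/E) * (1 - exp(-t/tau))
sigma/E = 973526.0000 / 2.0361e+07 = 0.0478
exp(-t/tau) = exp(-10.5 / 64.7) = 0.8502
epsilon = 0.0478 * (1 - 0.8502)
epsilon = 0.0072


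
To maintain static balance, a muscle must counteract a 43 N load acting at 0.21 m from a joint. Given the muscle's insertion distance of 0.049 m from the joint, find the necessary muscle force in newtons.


F_muscle = W * d_load / d_muscle
F_muscle = 43 * 0.21 / 0.049
Numerator = 9.0300
F_muscle = 184.2857


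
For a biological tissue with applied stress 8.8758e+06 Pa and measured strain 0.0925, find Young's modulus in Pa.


E = stress / strain
E = 8.8758e+06 / 0.0925
E = 9.5955e+07


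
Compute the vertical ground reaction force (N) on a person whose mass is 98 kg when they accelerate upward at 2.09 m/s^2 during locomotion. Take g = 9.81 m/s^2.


GRF = m * (g + a)
GRF = 98 * (9.81 + 2.09)
GRF = 98 * 11.9000
GRF = 1166.2000


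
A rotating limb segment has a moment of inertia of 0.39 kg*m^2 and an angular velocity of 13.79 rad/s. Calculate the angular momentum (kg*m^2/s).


L = I * omega
L = 0.39 * 13.79
L = 5.3781


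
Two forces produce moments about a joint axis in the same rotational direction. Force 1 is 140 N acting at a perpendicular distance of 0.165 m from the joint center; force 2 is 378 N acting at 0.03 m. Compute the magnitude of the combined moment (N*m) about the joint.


M = F1 * d1 + F2 * d2
M = 140 * 0.165 + 378 * 0.03
M = 23.1000 + 11.3400
M = 34.4400


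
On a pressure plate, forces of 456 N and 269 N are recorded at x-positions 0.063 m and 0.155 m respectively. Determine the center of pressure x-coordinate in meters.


COP_x = (F1*x1 + F2*x2) / (F1 + F2)
COP_x = (456*0.063 + 269*0.155) / (456 + 269)
Numerator = 70.4230
Denominator = 725
COP_x = 0.0971


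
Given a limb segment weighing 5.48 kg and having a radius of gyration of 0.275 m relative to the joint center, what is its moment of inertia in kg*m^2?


I = m * k^2
I = 5.48 * 0.275^2
k^2 = 0.0756
I = 0.4144


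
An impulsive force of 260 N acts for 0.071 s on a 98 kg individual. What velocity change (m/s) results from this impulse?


J = F * dt = 260 * 0.071 = 18.4600 N*s
delta_v = J / m
delta_v = 18.4600 / 98
delta_v = 0.1884


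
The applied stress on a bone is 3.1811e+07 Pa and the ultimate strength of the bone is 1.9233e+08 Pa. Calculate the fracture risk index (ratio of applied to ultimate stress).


FRI = applied / ultimate
FRI = 3.1811e+07 / 1.9233e+08
FRI = 0.1654


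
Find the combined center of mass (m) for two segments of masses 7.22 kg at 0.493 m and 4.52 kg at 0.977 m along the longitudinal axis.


COM = (m1*x1 + m2*x2) / (m1 + m2)
COM = (7.22*0.493 + 4.52*0.977) / (7.22 + 4.52)
Numerator = 7.9755
Denominator = 11.7400
COM = 0.6793


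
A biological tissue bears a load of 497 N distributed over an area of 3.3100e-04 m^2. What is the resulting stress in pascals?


stress = F / A
stress = 497 / 3.3100e-04
stress = 1.5015e+06


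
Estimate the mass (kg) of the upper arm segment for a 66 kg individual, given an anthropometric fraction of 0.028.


m_segment = body_mass * fraction
m_segment = 66 * 0.028
m_segment = 1.8480


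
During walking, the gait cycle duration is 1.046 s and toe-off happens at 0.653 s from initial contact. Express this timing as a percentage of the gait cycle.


pct = (event_time / cycle_time) * 100
pct = (0.653 / 1.046) * 100
ratio = 0.6243
pct = 62.4283


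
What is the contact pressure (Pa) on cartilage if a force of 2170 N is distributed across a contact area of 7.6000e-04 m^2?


P = F / A
P = 2170 / 7.6000e-04
P = 2.8553e+06


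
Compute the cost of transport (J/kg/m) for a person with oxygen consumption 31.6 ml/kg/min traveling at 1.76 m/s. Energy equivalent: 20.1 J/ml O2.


Power per kg = VO2 * 20.1 / 60
Power per kg = 31.6 * 20.1 / 60 = 10.5860 W/kg
Cost = power_per_kg / speed
Cost = 10.5860 / 1.76
Cost = 6.0148


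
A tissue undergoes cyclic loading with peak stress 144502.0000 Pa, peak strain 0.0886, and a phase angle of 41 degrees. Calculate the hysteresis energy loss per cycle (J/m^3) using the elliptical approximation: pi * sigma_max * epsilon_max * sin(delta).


E_loss = pi * sigma_max * epsilon_max * sin(delta)
delta = 41 deg = 0.7156 rad
sin(delta) = 0.6561
E_loss = pi * 144502.0000 * 0.0886 * 0.6561
E_loss = 26387.6290


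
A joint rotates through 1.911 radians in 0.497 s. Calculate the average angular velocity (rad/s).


omega = delta_theta / delta_t
omega = 1.911 / 0.497
omega = 3.8451


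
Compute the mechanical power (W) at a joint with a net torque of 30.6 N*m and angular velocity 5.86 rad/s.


P = M * omega
P = 30.6 * 5.86
P = 179.3160


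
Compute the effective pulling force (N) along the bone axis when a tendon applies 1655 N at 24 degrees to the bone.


F_eff = F_tendon * cos(theta)
theta = 24 deg = 0.4189 rad
cos(theta) = 0.9135
F_eff = 1655 * 0.9135
F_eff = 1511.9177


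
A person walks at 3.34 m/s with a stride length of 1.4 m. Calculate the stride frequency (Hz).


f = v / stride_length
f = 3.34 / 1.4
f = 2.3857


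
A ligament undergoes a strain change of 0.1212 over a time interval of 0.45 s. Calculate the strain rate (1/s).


strain_rate = delta_strain / delta_t
strain_rate = 0.1212 / 0.45
strain_rate = 0.2693


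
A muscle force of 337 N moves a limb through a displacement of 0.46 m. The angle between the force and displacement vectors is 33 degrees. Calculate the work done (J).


W = F * d * cos(theta)
theta = 33 deg = 0.5760 rad
cos(theta) = 0.8387
W = 337 * 0.46 * 0.8387
W = 130.0107


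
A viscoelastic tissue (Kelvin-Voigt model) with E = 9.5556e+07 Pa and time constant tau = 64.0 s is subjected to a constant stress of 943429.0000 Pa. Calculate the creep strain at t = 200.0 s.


epsilon(t) = (sigma/E) * (1 - exp(-t/tau))
sigma/E = 943429.0000 / 9.5556e+07 = 0.0099
exp(-t/tau) = exp(-200.0 / 64.0) = 0.0439
epsilon = 0.0099 * (1 - 0.0439)
epsilon = 0.0094


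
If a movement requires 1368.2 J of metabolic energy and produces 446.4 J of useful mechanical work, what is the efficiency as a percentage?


eta = (W_mech / E_meta) * 100
eta = (446.4 / 1368.2) * 100
ratio = 0.3263
eta = 32.6268


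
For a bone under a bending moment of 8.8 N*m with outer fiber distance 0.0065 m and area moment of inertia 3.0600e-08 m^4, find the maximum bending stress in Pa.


sigma = M * c / I
sigma = 8.8 * 0.0065 / 3.0600e-08
M * c = 0.0572
sigma = 1.8693e+06


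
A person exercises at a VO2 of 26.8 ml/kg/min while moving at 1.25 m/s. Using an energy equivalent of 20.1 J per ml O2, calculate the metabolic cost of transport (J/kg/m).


Power per kg = VO2 * 20.1 / 60
Power per kg = 26.8 * 20.1 / 60 = 8.9780 W/kg
Cost = power_per_kg / speed
Cost = 8.9780 / 1.25
Cost = 7.1824


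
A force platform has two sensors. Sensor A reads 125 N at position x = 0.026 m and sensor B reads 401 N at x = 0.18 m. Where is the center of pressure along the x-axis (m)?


COP_x = (F1*x1 + F2*x2) / (F1 + F2)
COP_x = (125*0.026 + 401*0.18) / (125 + 401)
Numerator = 75.4300
Denominator = 526
COP_x = 0.1434


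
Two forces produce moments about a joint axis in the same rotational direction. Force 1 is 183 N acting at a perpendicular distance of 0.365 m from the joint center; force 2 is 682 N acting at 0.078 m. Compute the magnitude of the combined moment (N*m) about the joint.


M = F1 * d1 + F2 * d2
M = 183 * 0.365 + 682 * 0.078
M = 66.7950 + 53.1960
M = 119.9910


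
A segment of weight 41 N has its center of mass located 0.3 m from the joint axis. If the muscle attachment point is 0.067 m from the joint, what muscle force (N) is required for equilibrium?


F_muscle = W * d_load / d_muscle
F_muscle = 41 * 0.3 / 0.067
Numerator = 12.3000
F_muscle = 183.5821


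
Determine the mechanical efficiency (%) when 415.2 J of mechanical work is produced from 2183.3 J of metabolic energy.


eta = (W_mech / E_meta) * 100
eta = (415.2 / 2183.3) * 100
ratio = 0.1902
eta = 19.0171


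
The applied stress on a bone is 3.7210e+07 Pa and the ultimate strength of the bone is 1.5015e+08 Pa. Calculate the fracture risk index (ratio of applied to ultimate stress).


FRI = applied / ultimate
FRI = 3.7210e+07 / 1.5015e+08
FRI = 0.2478


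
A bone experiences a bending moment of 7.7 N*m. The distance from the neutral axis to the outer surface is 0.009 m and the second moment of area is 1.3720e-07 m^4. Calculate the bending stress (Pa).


sigma = M * c / I
sigma = 7.7 * 0.009 / 1.3720e-07
M * c = 0.0693
sigma = 505102.0408


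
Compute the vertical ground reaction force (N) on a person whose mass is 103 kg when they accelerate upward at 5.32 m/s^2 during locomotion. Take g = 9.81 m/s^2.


GRF = m * (g + a)
GRF = 103 * (9.81 + 5.32)
GRF = 103 * 15.1300
GRF = 1558.3900


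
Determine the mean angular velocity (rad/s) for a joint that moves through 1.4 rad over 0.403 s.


omega = delta_theta / delta_t
omega = 1.4 / 0.403
omega = 3.4739


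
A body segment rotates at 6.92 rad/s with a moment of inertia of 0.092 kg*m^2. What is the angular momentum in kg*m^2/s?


L = I * omega
L = 0.092 * 6.92
L = 0.6366


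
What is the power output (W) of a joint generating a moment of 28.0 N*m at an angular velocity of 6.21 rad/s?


P = M * omega
P = 28.0 * 6.21
P = 173.8800


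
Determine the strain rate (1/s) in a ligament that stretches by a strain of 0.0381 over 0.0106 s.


strain_rate = delta_strain / delta_t
strain_rate = 0.0381 / 0.0106
strain_rate = 3.5943


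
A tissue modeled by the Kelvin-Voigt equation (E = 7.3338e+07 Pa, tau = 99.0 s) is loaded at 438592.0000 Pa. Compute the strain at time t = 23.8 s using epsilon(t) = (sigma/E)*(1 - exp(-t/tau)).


epsilon(t) = (sigma/E) * (1 - exp(-t/tau))
sigma/E = 438592.0000 / 7.3338e+07 = 0.0060
exp(-t/tau) = exp(-23.8 / 99.0) = 0.7863
epsilon = 0.0060 * (1 - 0.7863)
epsilon = 0.0013


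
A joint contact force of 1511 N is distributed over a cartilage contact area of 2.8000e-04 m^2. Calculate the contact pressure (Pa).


P = F / A
P = 1511 / 2.8000e-04
P = 5.3964e+06


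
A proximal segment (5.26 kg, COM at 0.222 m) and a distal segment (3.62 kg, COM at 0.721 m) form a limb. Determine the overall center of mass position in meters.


COM = (m1*x1 + m2*x2) / (m1 + m2)
COM = (5.26*0.222 + 3.62*0.721) / (5.26 + 3.62)
Numerator = 3.7777
Denominator = 8.8800
COM = 0.4254


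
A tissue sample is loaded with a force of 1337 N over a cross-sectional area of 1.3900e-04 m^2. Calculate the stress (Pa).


stress = F / A
stress = 1337 / 1.3900e-04
stress = 9.6187e+06


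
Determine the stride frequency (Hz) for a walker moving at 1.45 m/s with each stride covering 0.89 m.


f = v / stride_length
f = 1.45 / 0.89
f = 1.6292


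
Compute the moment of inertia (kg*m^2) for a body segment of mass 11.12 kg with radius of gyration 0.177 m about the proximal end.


I = m * k^2
I = 11.12 * 0.177^2
k^2 = 0.0313
I = 0.3484


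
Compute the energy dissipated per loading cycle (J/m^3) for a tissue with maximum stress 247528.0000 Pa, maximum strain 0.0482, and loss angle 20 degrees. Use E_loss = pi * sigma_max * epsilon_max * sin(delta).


E_loss = pi * sigma_max * epsilon_max * sin(delta)
delta = 20 deg = 0.3491 rad
sin(delta) = 0.3420
E_loss = pi * 247528.0000 * 0.0482 * 0.3420
E_loss = 12819.5544


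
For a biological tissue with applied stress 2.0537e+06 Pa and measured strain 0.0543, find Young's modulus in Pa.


E = stress / strain
E = 2.0537e+06 / 0.0543
E = 3.7821e+07


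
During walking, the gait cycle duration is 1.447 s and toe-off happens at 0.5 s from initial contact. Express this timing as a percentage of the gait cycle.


pct = (event_time / cycle_time) * 100
pct = (0.5 / 1.447) * 100
ratio = 0.3455
pct = 34.5543


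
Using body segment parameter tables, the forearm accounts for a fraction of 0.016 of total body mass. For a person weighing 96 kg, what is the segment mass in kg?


m_segment = body_mass * fraction
m_segment = 96 * 0.016
m_segment = 1.5360


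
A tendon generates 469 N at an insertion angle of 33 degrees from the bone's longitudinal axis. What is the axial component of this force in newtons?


F_eff = F_tendon * cos(theta)
theta = 33 deg = 0.5760 rad
cos(theta) = 0.8387
F_eff = 469 * 0.8387
F_eff = 393.3365


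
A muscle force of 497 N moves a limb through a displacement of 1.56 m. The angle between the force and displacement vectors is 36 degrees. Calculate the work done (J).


W = F * d * cos(theta)
theta = 36 deg = 0.6283 rad
cos(theta) = 0.8090
W = 497 * 1.56 * 0.8090
W = 627.2471


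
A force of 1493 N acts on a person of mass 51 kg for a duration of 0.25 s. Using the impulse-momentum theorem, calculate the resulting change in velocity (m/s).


J = F * dt = 1493 * 0.25 = 373.2500 N*s
delta_v = J / m
delta_v = 373.2500 / 51
delta_v = 7.3186


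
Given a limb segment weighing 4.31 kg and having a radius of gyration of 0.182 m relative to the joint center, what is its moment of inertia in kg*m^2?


I = m * k^2
I = 4.31 * 0.182^2
k^2 = 0.0331
I = 0.1428


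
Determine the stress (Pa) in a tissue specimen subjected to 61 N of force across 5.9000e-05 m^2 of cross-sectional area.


stress = F / A
stress = 61 / 5.9000e-05
stress = 1.0339e+06


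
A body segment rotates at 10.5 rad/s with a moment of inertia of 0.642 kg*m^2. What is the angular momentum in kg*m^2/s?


L = I * omega
L = 0.642 * 10.5
L = 6.7410


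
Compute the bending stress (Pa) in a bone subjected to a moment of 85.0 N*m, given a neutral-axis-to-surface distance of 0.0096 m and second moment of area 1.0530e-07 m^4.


sigma = M * c / I
sigma = 85.0 * 0.0096 / 1.0530e-07
M * c = 0.8160
sigma = 7.7493e+06


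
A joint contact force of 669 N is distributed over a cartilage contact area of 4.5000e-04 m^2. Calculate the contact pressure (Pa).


P = F / A
P = 669 / 4.5000e-04
P = 1.4867e+06


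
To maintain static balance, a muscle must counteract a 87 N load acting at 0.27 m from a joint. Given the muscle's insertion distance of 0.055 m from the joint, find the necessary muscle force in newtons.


F_muscle = W * d_load / d_muscle
F_muscle = 87 * 0.27 / 0.055
Numerator = 23.4900
F_muscle = 427.0909


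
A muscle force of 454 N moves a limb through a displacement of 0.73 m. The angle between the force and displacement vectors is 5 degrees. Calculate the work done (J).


W = F * d * cos(theta)
theta = 5 deg = 0.0873 rad
cos(theta) = 0.9962
W = 454 * 0.73 * 0.9962
W = 330.1588


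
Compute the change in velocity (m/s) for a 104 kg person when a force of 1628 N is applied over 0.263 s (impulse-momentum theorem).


J = F * dt = 1628 * 0.263 = 428.1640 N*s
delta_v = J / m
delta_v = 428.1640 / 104
delta_v = 4.1170


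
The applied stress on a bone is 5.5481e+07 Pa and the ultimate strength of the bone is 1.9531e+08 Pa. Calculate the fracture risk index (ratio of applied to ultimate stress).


FRI = applied / ultimate
FRI = 5.5481e+07 / 1.9531e+08
FRI = 0.2841


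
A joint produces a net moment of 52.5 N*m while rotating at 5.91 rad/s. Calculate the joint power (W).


P = M * omega
P = 52.5 * 5.91
P = 310.2750


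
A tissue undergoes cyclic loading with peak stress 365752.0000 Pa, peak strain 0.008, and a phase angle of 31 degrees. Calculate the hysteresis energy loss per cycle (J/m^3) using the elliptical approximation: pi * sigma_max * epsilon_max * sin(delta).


E_loss = pi * sigma_max * epsilon_max * sin(delta)
delta = 31 deg = 0.5411 rad
sin(delta) = 0.5150
E_loss = pi * 365752.0000 * 0.008 * 0.5150
E_loss = 4734.4104


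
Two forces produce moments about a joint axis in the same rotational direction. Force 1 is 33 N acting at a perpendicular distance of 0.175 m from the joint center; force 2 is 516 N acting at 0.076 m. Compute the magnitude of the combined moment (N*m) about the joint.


M = F1 * d1 + F2 * d2
M = 33 * 0.175 + 516 * 0.076
M = 5.7750 + 39.2160
M = 44.9910


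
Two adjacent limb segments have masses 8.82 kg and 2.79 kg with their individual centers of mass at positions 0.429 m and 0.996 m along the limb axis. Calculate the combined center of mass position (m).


COM = (m1*x1 + m2*x2) / (m1 + m2)
COM = (8.82*0.429 + 2.79*0.996) / (8.82 + 2.79)
Numerator = 6.5626
Denominator = 11.6100
COM = 0.5653


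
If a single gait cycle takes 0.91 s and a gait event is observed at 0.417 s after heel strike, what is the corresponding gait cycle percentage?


pct = (event_time / cycle_time) * 100
pct = (0.417 / 0.91) * 100
ratio = 0.4582
pct = 45.8242


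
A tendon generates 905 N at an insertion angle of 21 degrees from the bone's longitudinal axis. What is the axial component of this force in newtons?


F_eff = F_tendon * cos(theta)
theta = 21 deg = 0.3665 rad
cos(theta) = 0.9336
F_eff = 905 * 0.9336
F_eff = 844.8903


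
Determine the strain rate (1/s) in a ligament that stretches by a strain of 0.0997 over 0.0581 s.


strain_rate = delta_strain / delta_t
strain_rate = 0.0997 / 0.0581
strain_rate = 1.7160


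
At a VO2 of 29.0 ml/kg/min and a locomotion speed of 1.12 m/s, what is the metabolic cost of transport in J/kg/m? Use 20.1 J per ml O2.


Power per kg = VO2 * 20.1 / 60
Power per kg = 29.0 * 20.1 / 60 = 9.7150 W/kg
Cost = power_per_kg / speed
Cost = 9.7150 / 1.12
Cost = 8.6741


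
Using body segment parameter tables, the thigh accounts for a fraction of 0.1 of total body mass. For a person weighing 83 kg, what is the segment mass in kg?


m_segment = body_mass * fraction
m_segment = 83 * 0.1
m_segment = 8.3000


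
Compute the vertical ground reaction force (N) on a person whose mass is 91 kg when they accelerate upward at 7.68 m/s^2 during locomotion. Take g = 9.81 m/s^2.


GRF = m * (g + a)
GRF = 91 * (9.81 + 7.68)
GRF = 91 * 17.4900
GRF = 1591.5900


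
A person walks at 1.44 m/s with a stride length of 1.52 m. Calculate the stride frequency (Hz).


f = v / stride_length
f = 1.44 / 1.52
f = 0.9474


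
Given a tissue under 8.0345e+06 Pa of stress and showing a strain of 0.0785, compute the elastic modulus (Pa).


E = stress / strain
E = 8.0345e+06 / 0.0785
E = 1.0235e+08


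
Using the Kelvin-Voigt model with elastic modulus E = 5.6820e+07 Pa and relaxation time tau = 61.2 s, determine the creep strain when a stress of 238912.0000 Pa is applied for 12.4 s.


epsilon(t) = (sigma/E) * (1 - exp(-t/tau))
sigma/E = 238912.0000 / 5.6820e+07 = 0.0042
exp(-t/tau) = exp(-12.4 / 61.2) = 0.8166
epsilon = 0.0042 * (1 - 0.8166)
epsilon = 7.7117e-04


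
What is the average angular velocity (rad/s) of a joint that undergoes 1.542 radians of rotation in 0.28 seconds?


omega = delta_theta / delta_t
omega = 1.542 / 0.28
omega = 5.5071


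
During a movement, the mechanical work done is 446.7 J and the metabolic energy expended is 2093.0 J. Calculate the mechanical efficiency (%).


eta = (W_mech / E_meta) * 100
eta = (446.7 / 2093.0) * 100
ratio = 0.2134
eta = 21.3426


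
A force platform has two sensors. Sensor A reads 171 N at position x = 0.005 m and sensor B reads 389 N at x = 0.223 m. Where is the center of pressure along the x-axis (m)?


COP_x = (F1*x1 + F2*x2) / (F1 + F2)
COP_x = (171*0.005 + 389*0.223) / (171 + 389)
Numerator = 87.6020
Denominator = 560
COP_x = 0.1564


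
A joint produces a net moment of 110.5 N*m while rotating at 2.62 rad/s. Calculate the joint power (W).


P = M * omega
P = 110.5 * 2.62
P = 289.5100


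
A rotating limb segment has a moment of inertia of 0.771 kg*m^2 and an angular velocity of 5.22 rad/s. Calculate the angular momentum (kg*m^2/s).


L = I * omega
L = 0.771 * 5.22
L = 4.0246


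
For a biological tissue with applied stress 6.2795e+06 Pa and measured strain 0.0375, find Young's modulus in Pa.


E = stress / strain
E = 6.2795e+06 / 0.0375
E = 1.6745e+08


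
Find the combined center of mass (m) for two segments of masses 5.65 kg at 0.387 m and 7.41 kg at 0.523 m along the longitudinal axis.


COM = (m1*x1 + m2*x2) / (m1 + m2)
COM = (5.65*0.387 + 7.41*0.523) / (5.65 + 7.41)
Numerator = 6.0620
Denominator = 13.0600
COM = 0.4642


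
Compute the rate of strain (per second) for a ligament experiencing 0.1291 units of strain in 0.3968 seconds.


strain_rate = delta_strain / delta_t
strain_rate = 0.1291 / 0.3968
strain_rate = 0.3254


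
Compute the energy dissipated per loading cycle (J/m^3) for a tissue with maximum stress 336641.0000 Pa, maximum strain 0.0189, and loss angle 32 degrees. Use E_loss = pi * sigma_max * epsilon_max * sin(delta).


E_loss = pi * sigma_max * epsilon_max * sin(delta)
delta = 32 deg = 0.5585 rad
sin(delta) = 0.5299
E_loss = pi * 336641.0000 * 0.0189 * 0.5299
E_loss = 10592.2542


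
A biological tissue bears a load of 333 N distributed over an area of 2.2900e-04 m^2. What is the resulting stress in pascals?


stress = F / A
stress = 333 / 2.2900e-04
stress = 1.4541e+06


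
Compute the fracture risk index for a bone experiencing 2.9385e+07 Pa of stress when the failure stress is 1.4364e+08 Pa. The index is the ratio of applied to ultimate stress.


FRI = applied / ultimate
FRI = 2.9385e+07 / 1.4364e+08
FRI = 0.2046


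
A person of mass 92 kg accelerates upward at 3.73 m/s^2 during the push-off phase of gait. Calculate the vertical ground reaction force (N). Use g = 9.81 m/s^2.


GRF = m * (g + a)
GRF = 92 * (9.81 + 3.73)
GRF = 92 * 13.5400
GRF = 1245.6800


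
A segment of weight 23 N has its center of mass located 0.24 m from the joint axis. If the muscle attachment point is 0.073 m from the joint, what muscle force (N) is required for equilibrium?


F_muscle = W * d_load / d_muscle
F_muscle = 23 * 0.24 / 0.073
Numerator = 5.5200
F_muscle = 75.6164


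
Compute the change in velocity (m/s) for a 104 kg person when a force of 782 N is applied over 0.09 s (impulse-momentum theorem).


J = F * dt = 782 * 0.09 = 70.3800 N*s
delta_v = J / m
delta_v = 70.3800 / 104
delta_v = 0.6767


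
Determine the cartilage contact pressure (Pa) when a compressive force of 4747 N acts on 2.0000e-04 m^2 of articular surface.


P = F / A
P = 4747 / 2.0000e-04
P = 2.3735e+07


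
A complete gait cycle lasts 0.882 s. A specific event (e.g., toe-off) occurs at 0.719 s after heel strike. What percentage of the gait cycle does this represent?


pct = (event_time / cycle_time) * 100
pct = (0.719 / 0.882) * 100
ratio = 0.8152
pct = 81.5193


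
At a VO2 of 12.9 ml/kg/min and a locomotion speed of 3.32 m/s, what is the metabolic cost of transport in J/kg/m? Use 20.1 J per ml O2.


Power per kg = VO2 * 20.1 / 60
Power per kg = 12.9 * 20.1 / 60 = 4.3215 W/kg
Cost = power_per_kg / speed
Cost = 4.3215 / 3.32
Cost = 1.3017


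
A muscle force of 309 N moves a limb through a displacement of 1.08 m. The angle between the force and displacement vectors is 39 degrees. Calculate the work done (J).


W = F * d * cos(theta)
theta = 39 deg = 0.6807 rad
cos(theta) = 0.7771
W = 309 * 1.08 * 0.7771
W = 259.3492


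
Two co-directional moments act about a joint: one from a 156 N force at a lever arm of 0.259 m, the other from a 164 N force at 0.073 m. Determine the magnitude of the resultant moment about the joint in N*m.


M = F1 * d1 + F2 * d2
M = 156 * 0.259 + 164 * 0.073
M = 40.4040 + 11.9720
M = 52.3760


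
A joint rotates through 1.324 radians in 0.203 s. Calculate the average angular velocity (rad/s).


omega = delta_theta / delta_t
omega = 1.324 / 0.203
omega = 6.5222


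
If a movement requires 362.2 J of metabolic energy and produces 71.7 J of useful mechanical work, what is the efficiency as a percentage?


eta = (W_mech / E_meta) * 100
eta = (71.7 / 362.2) * 100
ratio = 0.1980
eta = 19.7957


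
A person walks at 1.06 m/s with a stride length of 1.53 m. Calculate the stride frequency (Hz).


f = v / stride_length
f = 1.06 / 1.53
f = 0.6928


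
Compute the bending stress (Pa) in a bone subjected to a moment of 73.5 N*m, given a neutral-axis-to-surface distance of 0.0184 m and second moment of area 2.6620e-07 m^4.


sigma = M * c / I
sigma = 73.5 * 0.0184 / 2.6620e-07
M * c = 1.3524
sigma = 5.0804e+06


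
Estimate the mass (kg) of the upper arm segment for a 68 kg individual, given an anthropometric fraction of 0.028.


m_segment = body_mass * fraction
m_segment = 68 * 0.028
m_segment = 1.9040


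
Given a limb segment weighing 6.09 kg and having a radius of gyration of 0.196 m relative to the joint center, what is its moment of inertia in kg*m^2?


I = m * k^2
I = 6.09 * 0.196^2
k^2 = 0.0384
I = 0.2340


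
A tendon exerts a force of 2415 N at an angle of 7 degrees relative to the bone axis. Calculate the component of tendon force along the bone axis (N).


F_eff = F_tendon * cos(theta)
theta = 7 deg = 0.1222 rad
cos(theta) = 0.9925
F_eff = 2415 * 0.9925
F_eff = 2396.9990


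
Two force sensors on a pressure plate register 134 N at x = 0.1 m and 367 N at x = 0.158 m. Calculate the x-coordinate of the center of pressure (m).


COP_x = (F1*x1 + F2*x2) / (F1 + F2)
COP_x = (134*0.1 + 367*0.158) / (134 + 367)
Numerator = 71.3860
Denominator = 501
COP_x = 0.1425


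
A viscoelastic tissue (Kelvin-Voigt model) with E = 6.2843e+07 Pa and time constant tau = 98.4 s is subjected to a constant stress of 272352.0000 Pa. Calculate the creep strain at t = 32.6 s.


epsilon(t) = (sigma/E) * (1 - exp(-t/tau))
sigma/E = 272352.0000 / 6.2843e+07 = 0.0043
exp(-t/tau) = exp(-32.6 / 98.4) = 0.7180
epsilon = 0.0043 * (1 - 0.7180)
epsilon = 0.0012


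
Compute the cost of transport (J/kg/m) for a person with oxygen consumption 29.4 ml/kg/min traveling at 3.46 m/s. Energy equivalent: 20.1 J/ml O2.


Power per kg = VO2 * 20.1 / 60
Power per kg = 29.4 * 20.1 / 60 = 9.8490 W/kg
Cost = power_per_kg / speed
Cost = 9.8490 / 3.46
Cost = 2.8465


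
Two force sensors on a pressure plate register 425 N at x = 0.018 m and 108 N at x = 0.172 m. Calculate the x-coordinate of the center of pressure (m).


COP_x = (F1*x1 + F2*x2) / (F1 + F2)
COP_x = (425*0.018 + 108*0.172) / (425 + 108)
Numerator = 26.2260
Denominator = 533
COP_x = 0.0492


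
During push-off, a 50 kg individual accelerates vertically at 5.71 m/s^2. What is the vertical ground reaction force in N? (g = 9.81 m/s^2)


GRF = m * (g + a)
GRF = 50 * (9.81 + 5.71)
GRF = 50 * 15.5200
GRF = 776.0000


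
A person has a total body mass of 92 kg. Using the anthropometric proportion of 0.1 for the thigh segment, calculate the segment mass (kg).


m_segment = body_mass * fraction
m_segment = 92 * 0.1
m_segment = 9.2000


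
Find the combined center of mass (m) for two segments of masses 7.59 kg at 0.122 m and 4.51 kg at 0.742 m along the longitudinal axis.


COM = (m1*x1 + m2*x2) / (m1 + m2)
COM = (7.59*0.122 + 4.51*0.742) / (7.59 + 4.51)
Numerator = 4.2724
Denominator = 12.1000
COM = 0.3531


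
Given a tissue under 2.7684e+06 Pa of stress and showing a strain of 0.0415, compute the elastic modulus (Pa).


E = stress / strain
E = 2.7684e+06 / 0.0415
E = 6.6708e+07


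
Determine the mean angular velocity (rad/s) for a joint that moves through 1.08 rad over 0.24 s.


omega = delta_theta / delta_t
omega = 1.08 / 0.24
omega = 4.5000


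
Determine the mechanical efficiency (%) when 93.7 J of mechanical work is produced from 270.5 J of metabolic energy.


eta = (W_mech / E_meta) * 100
eta = (93.7 / 270.5) * 100
ratio = 0.3464
eta = 34.6396


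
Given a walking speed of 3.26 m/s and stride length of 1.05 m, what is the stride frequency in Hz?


f = v / stride_length
f = 3.26 / 1.05
f = 3.1048


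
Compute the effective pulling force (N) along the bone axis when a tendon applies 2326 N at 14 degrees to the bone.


F_eff = F_tendon * cos(theta)
theta = 14 deg = 0.2443 rad
cos(theta) = 0.9703
F_eff = 2326 * 0.9703
F_eff = 2256.9079


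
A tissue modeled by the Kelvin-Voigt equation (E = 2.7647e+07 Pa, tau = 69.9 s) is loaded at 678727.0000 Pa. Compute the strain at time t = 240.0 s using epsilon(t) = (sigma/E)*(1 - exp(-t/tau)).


epsilon(t) = (sigma/E) * (1 - exp(-t/tau))
sigma/E = 678727.0000 / 2.7647e+07 = 0.0245
exp(-t/tau) = exp(-240.0 / 69.9) = 0.0323
epsilon = 0.0245 * (1 - 0.0323)
epsilon = 0.0238


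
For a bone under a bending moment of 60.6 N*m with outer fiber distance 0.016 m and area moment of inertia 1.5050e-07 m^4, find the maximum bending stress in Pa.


sigma = M * c / I
sigma = 60.6 * 0.016 / 1.5050e-07
M * c = 0.9696
sigma = 6.4425e+06


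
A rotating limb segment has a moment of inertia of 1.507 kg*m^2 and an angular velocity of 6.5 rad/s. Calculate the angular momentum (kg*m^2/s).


L = I * omega
L = 1.507 * 6.5
L = 9.7955


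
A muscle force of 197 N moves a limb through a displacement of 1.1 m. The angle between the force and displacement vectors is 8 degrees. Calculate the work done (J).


W = F * d * cos(theta)
theta = 8 deg = 0.1396 rad
cos(theta) = 0.9903
W = 197 * 1.1 * 0.9903
W = 214.5911


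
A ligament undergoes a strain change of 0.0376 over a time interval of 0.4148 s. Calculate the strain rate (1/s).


strain_rate = delta_strain / delta_t
strain_rate = 0.0376 / 0.4148
strain_rate = 0.0906


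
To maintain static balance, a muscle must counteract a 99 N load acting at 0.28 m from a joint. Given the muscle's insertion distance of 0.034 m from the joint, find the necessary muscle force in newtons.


F_muscle = W * d_load / d_muscle
F_muscle = 99 * 0.28 / 0.034
Numerator = 27.7200
F_muscle = 815.2941


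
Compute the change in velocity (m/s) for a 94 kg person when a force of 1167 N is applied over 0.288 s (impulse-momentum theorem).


J = F * dt = 1167 * 0.288 = 336.0960 N*s
delta_v = J / m
delta_v = 336.0960 / 94
delta_v = 3.5755


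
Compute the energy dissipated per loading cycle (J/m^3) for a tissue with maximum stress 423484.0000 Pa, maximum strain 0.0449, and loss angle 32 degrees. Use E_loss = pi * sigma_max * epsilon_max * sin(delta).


E_loss = pi * sigma_max * epsilon_max * sin(delta)
delta = 32 deg = 0.5585 rad
sin(delta) = 0.5299
E_loss = pi * 423484.0000 * 0.0449 * 0.5299
E_loss = 31655.0445


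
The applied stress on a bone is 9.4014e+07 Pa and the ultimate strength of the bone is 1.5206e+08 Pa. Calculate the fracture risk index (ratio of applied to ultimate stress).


FRI = applied / ultimate
FRI = 9.4014e+07 / 1.5206e+08
FRI = 0.6183


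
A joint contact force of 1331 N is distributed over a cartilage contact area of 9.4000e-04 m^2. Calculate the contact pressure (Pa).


P = F / A
P = 1331 / 9.4000e-04
P = 1.4160e+06


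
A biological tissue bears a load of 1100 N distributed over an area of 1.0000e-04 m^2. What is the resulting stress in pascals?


stress = F / A
stress = 1100 / 1.0000e-04
stress = 1.1000e+07


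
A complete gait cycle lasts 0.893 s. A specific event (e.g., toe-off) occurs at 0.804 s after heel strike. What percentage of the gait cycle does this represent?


pct = (event_time / cycle_time) * 100
pct = (0.804 / 0.893) * 100
ratio = 0.9003
pct = 90.0336


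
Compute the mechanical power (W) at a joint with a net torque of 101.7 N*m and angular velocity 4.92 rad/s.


P = M * omega
P = 101.7 * 4.92
P = 500.3640


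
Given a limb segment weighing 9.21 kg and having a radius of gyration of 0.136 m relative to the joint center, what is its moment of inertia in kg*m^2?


I = m * k^2
I = 9.21 * 0.136^2
k^2 = 0.0185
I = 0.1703


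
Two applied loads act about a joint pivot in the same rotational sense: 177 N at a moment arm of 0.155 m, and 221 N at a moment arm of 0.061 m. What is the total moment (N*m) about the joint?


M = F1 * d1 + F2 * d2
M = 177 * 0.155 + 221 * 0.061
M = 27.4350 + 13.4810
M = 40.9160


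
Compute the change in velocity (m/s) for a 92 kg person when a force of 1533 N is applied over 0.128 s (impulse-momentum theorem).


J = F * dt = 1533 * 0.128 = 196.2240 N*s
delta_v = J / m
delta_v = 196.2240 / 92
delta_v = 2.1329


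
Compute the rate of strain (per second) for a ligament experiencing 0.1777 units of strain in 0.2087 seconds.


strain_rate = delta_strain / delta_t
strain_rate = 0.1777 / 0.2087
strain_rate = 0.8515


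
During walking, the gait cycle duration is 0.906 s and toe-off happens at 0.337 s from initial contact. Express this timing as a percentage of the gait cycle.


pct = (event_time / cycle_time) * 100
pct = (0.337 / 0.906) * 100
ratio = 0.3720
pct = 37.1965


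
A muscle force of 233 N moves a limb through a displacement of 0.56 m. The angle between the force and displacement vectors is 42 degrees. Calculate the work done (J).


W = F * d * cos(theta)
theta = 42 deg = 0.7330 rad
cos(theta) = 0.7431
W = 233 * 0.56 * 0.7431
W = 96.9655


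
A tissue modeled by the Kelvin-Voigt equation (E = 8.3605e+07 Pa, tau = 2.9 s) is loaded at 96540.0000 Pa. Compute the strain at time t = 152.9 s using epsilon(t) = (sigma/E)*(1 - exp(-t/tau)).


epsilon(t) = (sigma/E) * (1 - exp(-t/tau))
sigma/E = 96540.0000 / 8.3605e+07 = 0.0012
exp(-t/tau) = exp(-152.9 / 2.9) = 1.2653e-23
epsilon = 0.0012 * (1 - 1.2653e-23)
epsilon = 0.0012


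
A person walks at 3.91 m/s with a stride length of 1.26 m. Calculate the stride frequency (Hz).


f = v / stride_length
f = 3.91 / 1.26
f = 3.1032


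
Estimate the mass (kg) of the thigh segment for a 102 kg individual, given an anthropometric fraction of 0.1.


m_segment = body_mass * fraction
m_segment = 102 * 0.1
m_segment = 10.2000


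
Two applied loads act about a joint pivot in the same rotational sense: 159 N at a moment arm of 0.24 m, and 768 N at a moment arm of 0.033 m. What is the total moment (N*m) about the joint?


M = F1 * d1 + F2 * d2
M = 159 * 0.24 + 768 * 0.033
M = 38.1600 + 25.3440
M = 63.5040
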